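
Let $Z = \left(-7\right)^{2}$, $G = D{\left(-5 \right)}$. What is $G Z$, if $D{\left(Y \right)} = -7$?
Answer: $-343$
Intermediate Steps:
$G = -7$
$Z = 49$
$G Z = \left(-7\right) 49 = -343$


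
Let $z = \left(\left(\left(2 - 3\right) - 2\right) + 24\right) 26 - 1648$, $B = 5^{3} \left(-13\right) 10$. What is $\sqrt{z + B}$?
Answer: $6 i \sqrt{482} \approx 131.73 i$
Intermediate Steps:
$B = -16250$ ($B = 125 \left(-13\right) 10 = \left(-1625\right) 10 = -16250$)
$z = -1102$ ($z = \left(\left(-1 - 2\right) + 24\right) 26 - 1648 = \left(-3 + 24\right) 26 - 1648 = 21 \cdot 26 - 1648 = 546 - 1648 = -1102$)
$\sqrt{z + B} = \sqrt{-1102 - 16250} = \sqrt{-17352} = 6 i \sqrt{482}$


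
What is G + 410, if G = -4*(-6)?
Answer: 434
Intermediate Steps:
G = 24
G + 410 = 24 + 410 = 434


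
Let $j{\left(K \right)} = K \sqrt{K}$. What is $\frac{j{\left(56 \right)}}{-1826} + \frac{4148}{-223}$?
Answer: $- \frac{4148}{223} - \frac{56 \sqrt{14}}{913} \approx -18.83$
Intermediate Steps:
$j{\left(K \right)} = K^{\frac{3}{2}}$
$\frac{j{\left(56 \right)}}{-1826} + \frac{4148}{-223} = \frac{56^{\frac{3}{2}}}{-1826} + \frac{4148}{-223} = 112 \sqrt{14} \left(- \frac{1}{1826}\right) + 4148 \left(- \frac{1}{223}\right) = - \frac{56 \sqrt{14}}{913} - \frac{4148}{223} = - \frac{4148}{223} - \frac{56 \sqrt{14}}{913}$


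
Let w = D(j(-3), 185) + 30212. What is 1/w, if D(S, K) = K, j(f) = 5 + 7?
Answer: 1/30397 ≈ 3.2898e-5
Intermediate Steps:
j(f) = 12
w = 30397 (w = 185 + 30212 = 30397)
1/w = 1/30397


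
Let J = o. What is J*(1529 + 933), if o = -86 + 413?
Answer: 805074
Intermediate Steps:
o = 327
J = 327
J*(1529 + 933) = 327*(1529 + 933) = 327*2462 = 805074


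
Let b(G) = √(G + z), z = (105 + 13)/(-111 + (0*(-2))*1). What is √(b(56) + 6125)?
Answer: √(75466125 + 111*√676878)/111 ≈ 78.310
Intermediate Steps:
z = -118/111 (z = 118/(-111 + 0*1) = 118/(-111 + 0) = 118/(-111) = 118*(-1/111) = -118/111 ≈ -1.0631)
b(G) = √(-118/111 + G) (b(G) = √(G - 118/111) = √(-118/111 + G))
√(b(56) + 6125) = √(√(-13098 + 12321*56)/111 + 6125) = √(√(-13098 + 689976)/111 + 6125) = √(√676878/111 + 6125) = √(6125 + √676878/111)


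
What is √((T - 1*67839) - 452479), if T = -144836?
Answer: 3*I*√73906 ≈ 815.57*I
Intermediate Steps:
√((T - 1*67839) - 452479) = √((-144836 - 1*67839) - 452479) = √((-144836 - 67839) - 452479) = √(-212675 - 452479) = √(-665154) = 3*I*√73906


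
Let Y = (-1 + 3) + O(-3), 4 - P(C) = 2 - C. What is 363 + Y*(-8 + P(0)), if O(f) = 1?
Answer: 345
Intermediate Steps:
P(C) = 2 + C (P(C) = 4 - (2 - C) = 4 + (-2 + C) = 2 + C)
Y = 3 (Y = (-1 + 3) + 1 = 2 + 1 = 3)
363 + Y*(-8 + P(0)) = 363 + 3*(-8 + (2 + 0)) = 363 + 3*(-8 + 2) = 363 + 3*(-6) = 363 - 18 = 345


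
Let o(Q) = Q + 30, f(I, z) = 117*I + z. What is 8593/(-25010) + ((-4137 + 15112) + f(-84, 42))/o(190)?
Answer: 2784643/550220 ≈ 5.0610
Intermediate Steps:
f(I, z) = z + 117*I
o(Q) = 30 + Q
8593/(-25010) + ((-4137 + 15112) + f(-84, 42))/o(190) = 8593/(-25010) + ((-4137 + 15112) + (42 + 117*(-84)))/(30 + 190) = 8593*(-1/25010) + (10975 + (42 - 9828))/220 = -8593/25010 + (10975 - 9786)*(1/220) = -8593/25010 + 1189*(1/220) = -8593/25010 + 1189/220 = 2784643/550220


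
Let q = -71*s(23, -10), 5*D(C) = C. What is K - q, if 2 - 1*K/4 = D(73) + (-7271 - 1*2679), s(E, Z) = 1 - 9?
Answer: 195908/5 ≈ 39182.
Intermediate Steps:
D(C) = C/5
s(E, Z) = -8
K = 198748/5 (K = 8 - 4*((⅕)*73 + (-7271 - 1*2679)) = 8 - 4*(73/5 + (-7271 - 2679)) = 8 - 4*(73/5 - 9950) = 8 - 4*(-49677/5) = 8 + 198708/5 = 198748/5 ≈ 39750.)
q = 568 (q = -71*(-8) = 568)
K - q = 198748/5 - 1*568 = 198748/5 - 568 = 195908/5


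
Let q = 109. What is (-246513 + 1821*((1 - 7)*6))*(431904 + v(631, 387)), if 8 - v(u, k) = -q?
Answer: -134820361449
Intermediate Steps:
v(u, k) = 117 (v(u, k) = 8 - (-1)*109 = 8 - 1*(-109) = 8 + 109 = 117)
(-246513 + 1821*((1 - 7)*6))*(431904 + v(631, 387)) = (-246513 + 1821*((1 - 7)*6))*(431904 + 117) = (-246513 + 1821*(-6*6))*432021 = (-246513 + 1821*(-36))*432021 = (-246513 - 65556)*432021 = -312069*432021 = -134820361449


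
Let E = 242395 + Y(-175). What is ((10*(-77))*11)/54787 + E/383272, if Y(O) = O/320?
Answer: 642160068055/1343892676096 ≈ 0.47784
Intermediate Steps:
Y(O) = O/320 (Y(O) = O*(1/320) = O/320)
E = 15513245/64 (E = 242395 + (1/320)*(-175) = 242395 - 35/64 = 15513245/64 ≈ 2.4239e+5)
((10*(-77))*11)/54787 + E/383272 = ((10*(-77))*11)/54787 + (15513245/64)/383272 = -770*11*(1/54787) + (15513245/64)*(1/383272) = -8470*1/54787 + 15513245/24529408 = -8470/54787 + 15513245/24529408 = 642160068055/1343892676096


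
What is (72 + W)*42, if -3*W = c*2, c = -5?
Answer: 3164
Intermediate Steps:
W = 10/3 (W = -(-5)*2/3 = -⅓*(-10) = 10/3 ≈ 3.3333)
(72 + W)*42 = (72 + 10/3)*42 = (226/3)*42 = 3164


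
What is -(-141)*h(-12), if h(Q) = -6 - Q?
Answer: 846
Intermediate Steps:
-(-141)*h(-12) = -(-141)*(-6 - 1*(-12)) = -(-141)*(-6 + 12) = -(-141)*6 = -141*(-6) = 846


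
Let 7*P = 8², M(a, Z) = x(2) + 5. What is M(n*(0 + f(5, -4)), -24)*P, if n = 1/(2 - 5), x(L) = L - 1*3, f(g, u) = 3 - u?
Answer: 256/7 ≈ 36.571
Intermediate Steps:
x(L) = -3 + L (x(L) = L - 3 = -3 + L)
n = -⅓ (n = 1/(-3) = -⅓ ≈ -0.33333)
M(a, Z) = 4 (M(a, Z) = (-3 + 2) + 5 = -1 + 5 = 4)
P = 64/7 (P = (⅐)*8² = (⅐)*64 = 64/7 ≈ 9.1429)
M(n*(0 + f(5, -4)), -24)*P = 4*(64/7) = 256/7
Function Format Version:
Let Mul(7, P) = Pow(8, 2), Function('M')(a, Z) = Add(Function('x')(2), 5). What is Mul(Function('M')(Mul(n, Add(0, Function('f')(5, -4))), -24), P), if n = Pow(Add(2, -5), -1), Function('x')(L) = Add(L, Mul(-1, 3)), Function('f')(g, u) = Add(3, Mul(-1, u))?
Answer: Rational(256, 7) ≈ 36.571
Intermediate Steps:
Function('x')(L) = Add(-3, L) (Function('x')(L) = Add(L, -3) = Add(-3, L))
n = Rational(-1, 3) (n = Pow(-3, -1) = Rational(-1, 3) ≈ -0.33333)
Function('M')(a, Z) = 4 (Function('M')(a, Z) = Add(Add(-3, 2), 5) = Add(-1, 5) = 4)
P = Rational(64, 7) (P = Mul(Rational(1, 7), Pow(8, 2)) = Mul(Rational(1, 7), 64) = Rational(64, 7) ≈ 9.1429)
Mul(Function('M')(Mul(n, Add(0, Function('f')(5, -4))), -24), P) = Mul(4, Rational(64, 7)) = Rational(256, 7)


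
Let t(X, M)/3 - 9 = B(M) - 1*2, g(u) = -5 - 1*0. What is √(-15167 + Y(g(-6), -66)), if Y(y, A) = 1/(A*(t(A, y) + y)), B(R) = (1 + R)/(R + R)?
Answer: I*√122158725843/2838 ≈ 123.15*I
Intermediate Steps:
B(R) = (1 + R)/(2*R) (B(R) = (1 + R)/((2*R)) = (1 + R)*(1/(2*R)) = (1 + R)/(2*R))
g(u) = -5 (g(u) = -5 + 0 = -5)
t(X, M) = 21 + 3*(1 + M)/(2*M) (t(X, M) = 27 + 3*((1 + M)/(2*M) - 1*2) = 27 + 3*((1 + M)/(2*M) - 2) = 27 + 3*(-2 + (1 + M)/(2*M)) = 27 + (-6 + 3*(1 + M)/(2*M)) = 21 + 3*(1 + M)/(2*M))
Y(y, A) = 1/(A*(y + 3*(1 + 15*y)/(2*y))) (Y(y, A) = 1/(A*(3*(1 + 15*y)/(2*y) + y)) = 1/(A*(y + 3*(1 + 15*y)/(2*y))))
√(-15167 + Y(g(-6), -66)) = √(-15167 + 2*(-5)/(-66*(3 + 2*(-5)² + 45*(-5)))) = √(-15167 + 2*(-5)*(-1/66)/(3 + 2*25 - 225)) = √(-15167 + 2*(-5)*(-1/66)/(3 + 50 - 225)) = √(-15167 + 2*(-5)*(-1/66)/(-172)) = √(-15167 + 2*(-5)*(-1/66)*(-1/172)) = √(-15167 - 5/5676) = √(-86087897/5676) = I*√122158725843/2838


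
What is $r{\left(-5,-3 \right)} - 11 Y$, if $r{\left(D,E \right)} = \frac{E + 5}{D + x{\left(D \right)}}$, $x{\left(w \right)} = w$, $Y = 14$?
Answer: $- \frac{771}{5} \approx -154.2$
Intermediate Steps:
$r{\left(D,E \right)} = \frac{5 + E}{2 D}$ ($r{\left(D,E \right)} = \frac{E + 5}{D + D} = \frac{5 + E}{2 D}$)
$r{\left(-5,-3 \right)} - 11 Y = \frac{5 - 3}{2 \left(-5\right)} - 154 = \frac{1}{2} \left(- \frac{1}{5}\right) 2 - 154 = - \frac{1}{5} - 154 = - \frac{771}{5}$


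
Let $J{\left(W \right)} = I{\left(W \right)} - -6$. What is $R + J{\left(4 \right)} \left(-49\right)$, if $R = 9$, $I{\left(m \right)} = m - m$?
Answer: $-285$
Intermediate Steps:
$I{\left(m \right)} = 0$
$J{\left(W \right)} = 6$ ($J{\left(W \right)} = 0 - -6 = 0 + 6 = 6$)
$R + J{\left(4 \right)} \left(-49\right) = 9 + 6 \left(-49\right) = 9 - 294 = -285$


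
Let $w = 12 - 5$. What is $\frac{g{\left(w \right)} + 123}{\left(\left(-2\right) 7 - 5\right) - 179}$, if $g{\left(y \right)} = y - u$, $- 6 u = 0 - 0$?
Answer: $- \frac{65}{99} \approx -0.65657$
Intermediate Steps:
$u = 0$ ($u = - \frac{0 - 0}{6} = - \frac{0 + 0}{6} = \left(- \frac{1}{6}\right) 0 = 0$)
$w = 7$
$g{\left(y \right)} = y$ ($g{\left(y \right)} = y - 0 = y + 0 = y$)
$\frac{g{\left(w \right)} + 123}{\left(\left(-2\right) 7 - 5\right) - 179} = \frac{7 + 123}{\left(\left(-2\right) 7 - 5\right) - 179} = \frac{130}{\left(-14 - 5\right) - 179} = \frac{130}{-19 - 179} = \frac{130}{-198} = 130 \left(- \frac{1}{198}\right) = - \frac{65}{99}$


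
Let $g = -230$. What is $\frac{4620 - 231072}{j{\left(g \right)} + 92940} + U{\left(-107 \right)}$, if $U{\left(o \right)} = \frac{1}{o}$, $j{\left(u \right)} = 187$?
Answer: $- \frac{24323491}{9964589} \approx -2.441$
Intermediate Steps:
$\frac{4620 - 231072}{j{\left(g \right)} + 92940} + U{\left(-107 \right)} = \frac{4620 - 231072}{187 + 92940} + \frac{1}{-107} = - \frac{226452}{93127} - \frac{1}{107} = - \frac{24323491}{9964589}$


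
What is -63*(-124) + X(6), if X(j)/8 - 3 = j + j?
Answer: 7932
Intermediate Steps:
X(j) = 24 + 16*j (X(j) = 24 + 8*(j + j) = 24 + 8*(2*j) = 24 + 16*j)
-63*(-124) + X(6) = -63*(-124) + (24 + 16*6) = 7812 + (24 + 96) = 7812 + 120 = 7932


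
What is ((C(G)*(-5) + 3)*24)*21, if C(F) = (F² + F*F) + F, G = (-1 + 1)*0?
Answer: 1512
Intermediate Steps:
G = 0 (G = 0*0 = 0)
C(F) = F + 2*F² (C(F) = (F² + F²) + F = 2*F² + F = F + 2*F²)
((C(G)*(-5) + 3)*24)*21 = (((0*(1 + 2*0))*(-5) + 3)*24)*21 = (((0*(1 + 0))*(-5) + 3)*24)*21 = (((0*1)*(-5) + 3)*24)*21 = ((0*(-5) + 3)*24)*21 = ((0 + 3)*24)*21 = (3*24)*21 = 72*21 = 1512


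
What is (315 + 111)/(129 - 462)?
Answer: -142/111 ≈ -1.2793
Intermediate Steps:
(315 + 111)/(129 - 462) = 426/(-333) = 426*(-1/333) = -142/111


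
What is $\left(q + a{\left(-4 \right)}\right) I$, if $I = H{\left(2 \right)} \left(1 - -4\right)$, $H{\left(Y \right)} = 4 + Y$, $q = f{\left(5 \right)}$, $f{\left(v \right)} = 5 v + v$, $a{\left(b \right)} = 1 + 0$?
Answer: $930$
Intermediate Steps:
$a{\left(b \right)} = 1$
$f{\left(v \right)} = 6 v$
$q = 30$ ($q = 6 \cdot 5 = 30$)
$I = 30$ ($I = \left(4 + 2\right) \left(1 - -4\right) = 6 \left(1 + 4\right) = 6 \cdot 5 = 30$)
$\left(q + a{\left(-4 \right)}\right) I = \left(30 + 1\right) 30 = 31 \cdot 30 = 930$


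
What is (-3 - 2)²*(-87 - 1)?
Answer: -2200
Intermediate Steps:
(-3 - 2)²*(-87 - 1) = (-5)²*(-88) = 25*(-88) = -2200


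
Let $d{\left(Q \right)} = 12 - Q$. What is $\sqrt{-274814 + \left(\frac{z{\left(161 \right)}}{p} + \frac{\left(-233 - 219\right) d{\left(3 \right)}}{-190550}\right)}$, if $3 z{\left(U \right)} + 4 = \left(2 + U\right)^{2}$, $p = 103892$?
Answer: $\frac{i \sqrt{269253162884604977498941}}{989831030} \approx 524.23 i$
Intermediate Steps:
$z{\left(U \right)} = - \frac{4}{3} + \frac{\left(2 + U\right)^{2}}{3}$
$\sqrt{-274814 + \left(\frac{z{\left(161 \right)}}{p} + \frac{\left(-233 - 219\right) d{\left(3 \right)}}{-190550}\right)} = \sqrt{-274814 + \left(\frac{\frac{1}{3} \cdot 161 \left(4 + 161\right)}{103892} + \frac{\left(-233 - 219\right) \left(12 - 3\right)}{-190550}\right)} = \sqrt{-274814 + \left(\frac{1}{3} \cdot 161 \cdot 165 \cdot \frac{1}{103892} + - 452 \left(12 - 3\right) \left(- \frac{1}{190550}\right)\right)} = \sqrt{-274814 + \left(8855 \cdot \frac{1}{103892} + \left(-452\right) 9 \left(- \frac{1}{190550}\right)\right)} = \sqrt{-274814 + \left(\frac{8855}{103892} - - \frac{2034}{95275}\right)} = \sqrt{-274814 + \left(\frac{8855}{103892} + \frac{2034}{95275}\right)} = \sqrt{-274814 + \frac{1054976453}{9898310300}} = \sqrt{- \frac{2720193191807747}{9898310300}} = \frac{i \sqrt{269253162884604977498941}}{989831030}$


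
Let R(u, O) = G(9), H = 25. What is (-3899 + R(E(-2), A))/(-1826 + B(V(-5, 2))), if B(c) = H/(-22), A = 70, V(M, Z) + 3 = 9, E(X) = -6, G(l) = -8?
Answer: 85954/40197 ≈ 2.1383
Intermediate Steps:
V(M, Z) = 6 (V(M, Z) = -3 + 9 = 6)
B(c) = -25/22 (B(c) = 25/(-22) = 25*(-1/22) = -25/22)
R(u, O) = -8
(-3899 + R(E(-2), A))/(-1826 + B(V(-5, 2))) = (-3899 - 8)/(-1826 - 25/22) = -3907/(-40197/22) = -3907*(-22/40197) = 85954/40197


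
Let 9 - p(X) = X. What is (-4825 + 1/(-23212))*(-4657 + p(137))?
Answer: 535909956285/23212 ≈ 2.3088e+7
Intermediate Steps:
p(X) = 9 - X
(-4825 + 1/(-23212))*(-4657 + p(137)) = (-4825 + 1/(-23212))*(-4657 + (9 - 1*137)) = (-4825 - 1/23212)*(-4657 + (9 - 137)) = -111997901*(-4657 - 128)/23212 = -111997901/23212*(-4785) = 535909956285/23212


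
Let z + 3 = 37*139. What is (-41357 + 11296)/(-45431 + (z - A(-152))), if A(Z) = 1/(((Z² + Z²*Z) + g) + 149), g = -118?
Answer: 104872999053/140562123842 ≈ 0.74610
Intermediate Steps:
z = 5140 (z = -3 + 37*139 = -3 + 5143 = 5140)
A(Z) = 1/(31 + Z² + Z³) (A(Z) = 1/(((Z² + Z²*Z) - 118) + 149) = 1/(((Z² + Z³) - 118) + 149) = 1/((-118 + Z² + Z³) + 149) = 1/(31 + Z² + Z³))
(-41357 + 11296)/(-45431 + (z - A(-152))) = (-41357 + 11296)/(-45431 + (5140 - 1/(31 + (-152)² + (-152)³))) = -30061/(-45431 + (5140 - 1/(31 + 23104 - 3511808))) = -30061/(-45431 + (5140 - 1/(-3488673))) = -30061/(-45431 + (5140 - 1*(-1/3488673))) = -30061/(-45431 + (5140 + 1/3488673)) = -30061/(-45431 + 17931779221/3488673) = -30061/(-140562123842/3488673) = -30061*(-3488673/140562123842) = 104872999053/140562123842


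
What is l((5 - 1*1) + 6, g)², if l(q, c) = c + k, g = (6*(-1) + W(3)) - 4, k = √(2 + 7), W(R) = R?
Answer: 16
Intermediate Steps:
k = 3 (k = √9 = 3)
g = -7 (g = (6*(-1) + 3) - 4 = (-6 + 3) - 4 = -3 - 4 = -7)
l(q, c) = 3 + c (l(q, c) = c + 3 = 3 + c)
l((5 - 1*1) + 6, g)² = (3 - 7)² = (-4)² = 16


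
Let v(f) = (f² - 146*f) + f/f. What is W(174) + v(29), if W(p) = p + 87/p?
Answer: -6435/2 ≈ -3217.5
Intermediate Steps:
v(f) = 1 + f² - 146*f (v(f) = (f² - 146*f) + 1 = 1 + f² - 146*f)
W(174) + v(29) = (174 + 87/174) + (1 + 29² - 146*29) = (174 + 87*(1/174)) + (1 + 841 - 4234) = (174 + ½) - 3392 = 349/2 - 3392 = -6435/2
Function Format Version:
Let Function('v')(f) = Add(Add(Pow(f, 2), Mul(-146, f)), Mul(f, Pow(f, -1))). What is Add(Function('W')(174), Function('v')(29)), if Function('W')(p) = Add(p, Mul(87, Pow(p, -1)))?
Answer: Rational(-6435, 2) ≈ -3217.5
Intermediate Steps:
Function('v')(f) = Add(1, Pow(f, 2), Mul(-146, f)) (Function('v')(f) = Add(Add(Pow(f, 2), Mul(-146, f)), 1) = Add(1, Pow(f, 2), Mul(-146, f)))
Add(Function('W')(174), Function('v')(29)) = Add(Add(174, Mul(87, Pow(174, -1))), Add(1, Pow(29, 2), Mul(-146, 29))) = Add(Add(174, Mul(87, Rational(1, 174))), Add(1, 841, -4234)) = Add(Add(174, Rational(1, 2)), -3392) = Add(Rational(349, 2), -3392) = Rational(-6435, 2)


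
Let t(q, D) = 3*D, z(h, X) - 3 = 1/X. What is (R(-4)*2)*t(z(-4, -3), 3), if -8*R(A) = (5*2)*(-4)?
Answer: 90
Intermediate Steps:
z(h, X) = 3 + 1/X
R(A) = 5 (R(A) = -5*2*(-4)/8 = -5*(-4)/4 = -⅛*(-40) = 5)
(R(-4)*2)*t(z(-4, -3), 3) = (5*2)*(3*3) = 10*9 = 90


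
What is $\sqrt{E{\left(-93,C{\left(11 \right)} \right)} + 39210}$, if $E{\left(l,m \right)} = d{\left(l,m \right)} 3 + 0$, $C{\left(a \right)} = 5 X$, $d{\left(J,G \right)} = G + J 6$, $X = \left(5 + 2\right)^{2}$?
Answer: $\sqrt{38271} \approx 195.63$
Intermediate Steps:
$X = 49$ ($X = 7^{2} = 49$)
$d{\left(J,G \right)} = G + 6 J$
$C{\left(a \right)} = 245$ ($C{\left(a \right)} = 5 \cdot 49 = 245$)
$E{\left(l,m \right)} = 3 m + 18 l$ ($E{\left(l,m \right)} = \left(m + 6 l\right) 3 + 0 = \left(3 m + 18 l\right) + 0 = 3 m + 18 l$)
$\sqrt{E{\left(-93,C{\left(11 \right)} \right)} + 39210} = \sqrt{\left(3 \cdot 245 + 18 \left(-93\right)\right) + 39210} = \sqrt{\left(735 - 1674\right) + 39210} = \sqrt{-939 + 39210} = \sqrt{38271}$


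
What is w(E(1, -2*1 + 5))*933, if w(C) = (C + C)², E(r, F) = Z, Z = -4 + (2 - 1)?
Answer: 33588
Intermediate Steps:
Z = -3 (Z = -4 + 1 = -3)
E(r, F) = -3
w(C) = 4*C² (w(C) = (2*C)² = 4*C²)
w(E(1, -2*1 + 5))*933 = (4*(-3)²)*933 = (4*9)*933 = 36*933 = 33588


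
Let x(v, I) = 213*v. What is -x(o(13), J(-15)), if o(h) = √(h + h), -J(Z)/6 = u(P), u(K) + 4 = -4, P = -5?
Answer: -213*√26 ≈ -1086.1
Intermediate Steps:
u(K) = -8 (u(K) = -4 - 4 = -8)
J(Z) = 48 (J(Z) = -6*(-8) = 48)
o(h) = √2*√h (o(h) = √(2*h) = √2*√h)
-x(o(13), J(-15)) = -213*√2*√13 = -213*√26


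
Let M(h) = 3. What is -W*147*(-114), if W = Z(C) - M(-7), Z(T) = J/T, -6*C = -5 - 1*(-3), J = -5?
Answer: -301644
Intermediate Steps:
C = 1/3 (C = -(-5 - 1*(-3))/6 = -(-5 + 3)/6 = -1/6*(-2) = 1/3 ≈ 0.33333)
Z(T) = -5/T
W = -18 (W = -5/1/3 - 1*3 = -5*3 - 3 = -15 - 3 = -18)
-W*147*(-114) = -(-18*147)*(-114) = -(-2646)*(-114) = -1*301644 = -301644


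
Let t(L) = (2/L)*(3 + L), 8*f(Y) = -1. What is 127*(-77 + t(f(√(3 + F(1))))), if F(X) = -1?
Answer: -15621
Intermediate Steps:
f(Y) = -⅛ (f(Y) = (⅛)*(-1) = -⅛)
t(L) = 2*(3 + L)/L
127*(-77 + t(f(√(3 + F(1))))) = 127*(-77 + (2 + 6/(-⅛))) = 127*(-77 + (2 + 6*(-8))) = 127*(-77 + (2 - 48)) = 127*(-77 - 46) = 127*(-123) = -15621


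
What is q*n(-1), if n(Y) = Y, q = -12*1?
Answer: 12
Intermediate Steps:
q = -12
q*n(-1) = -12*(-1) = 12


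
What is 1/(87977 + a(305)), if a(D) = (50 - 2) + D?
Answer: 1/88330 ≈ 1.1321e-5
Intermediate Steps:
a(D) = 48 + D
1/(87977 + a(305)) = 1/(87977 + (48 + 305)) = 1/(87977 + 353) = 1/88330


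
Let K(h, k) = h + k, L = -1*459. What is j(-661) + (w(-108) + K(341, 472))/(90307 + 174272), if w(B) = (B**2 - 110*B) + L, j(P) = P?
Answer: -8326801/12599 ≈ -660.91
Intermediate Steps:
L = -459
w(B) = -459 + B**2 - 110*B (w(B) = (B**2 - 110*B) - 459 = -459 + B**2 - 110*B)
j(-661) + (w(-108) + K(341, 472))/(90307 + 174272) = -661 + ((-459 + (-108)**2 - 110*(-108)) + (341 + 472))/(90307 + 174272) = -661 + ((-459 + 11664 + 11880) + 813)/264579 = -661 + (23085 + 813)*(1/264579) = -661 + 23898*(1/264579) = -661 + 1138/12599 = -8326801/12599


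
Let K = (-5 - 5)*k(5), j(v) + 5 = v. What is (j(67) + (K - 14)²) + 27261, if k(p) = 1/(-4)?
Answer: 109821/4 ≈ 27455.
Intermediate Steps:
k(p) = -¼
j(v) = -5 + v
K = 5/2 (K = (-5 - 5)*(-¼) = -10*(-¼) = 5/2 ≈ 2.5000)
(j(67) + (K - 14)²) + 27261 = ((-5 + 67) + (5/2 - 14)²) + 27261 = (62 + (-23/2)²) + 27261 = (62 + 529/4) + 27261 = 777/4 + 27261 = 109821/4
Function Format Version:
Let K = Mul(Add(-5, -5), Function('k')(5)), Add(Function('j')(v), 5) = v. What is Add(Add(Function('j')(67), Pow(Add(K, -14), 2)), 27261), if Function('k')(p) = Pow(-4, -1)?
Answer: Rational(109821, 4) ≈ 27455.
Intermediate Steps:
Function('k')(p) = Rational(-1, 4)
Function('j')(v) = Add(-5, v)
K = Rational(5, 2) (K = Mul(Add(-5, -5), Rational(-1, 4)) = Mul(-10, Rational(-1, 4)) = Rational(5, 2) ≈ 2.5000)
Add(Add(Function('j')(67), Pow(Add(K, -14), 2)), 27261) = Add(Add(Add(-5, 67), Pow(Add(Rational(5, 2), -14), 2)), 27261) = Add(Add(62, Pow(Rational(-23, 2), 2)), 27261) = Add(Add(62, Rational(529, 4)), 27261) = Add(Rational(777, 4), 27261) = Rational(109821, 4)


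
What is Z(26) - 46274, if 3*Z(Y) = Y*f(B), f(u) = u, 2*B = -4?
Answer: -138874/3 ≈ -46291.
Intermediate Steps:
B = -2 (B = (½)*(-4) = -2)
Z(Y) = -2*Y/3 (Z(Y) = (Y*(-2))/3 = (-2*Y)/3 = -2*Y/3)
Z(26) - 46274 = -⅔*26 - 46274 = -52/3 - 46274 = -138874/3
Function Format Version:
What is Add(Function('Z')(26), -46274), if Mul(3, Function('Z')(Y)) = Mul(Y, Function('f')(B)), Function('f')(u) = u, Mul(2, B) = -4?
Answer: Rational(-138874, 3) ≈ -46291.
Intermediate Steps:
B = -2 (B = Mul(Rational(1, 2), -4) = -2)
Function('Z')(Y) = Mul(Rational(-2, 3), Y) (Function('Z')(Y) = Mul(Rational(1, 3), Mul(Y, -2)) = Mul(Rational(1, 3), Mul(-2, Y)) = Mul(Rational(-2, 3), Y))
Add(Function('Z')(26), -46274) = Add(Mul(Rational(-2, 3), 26), -46274) = Add(Rational(-52, 3), -46274) = Rational(-138874, 3)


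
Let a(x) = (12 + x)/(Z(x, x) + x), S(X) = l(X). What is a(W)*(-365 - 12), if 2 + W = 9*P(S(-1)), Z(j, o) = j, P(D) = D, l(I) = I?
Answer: 377/22 ≈ 17.136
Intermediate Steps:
S(X) = X
W = -11 (W = -2 + 9*(-1) = -2 - 9 = -11)
a(x) = (12 + x)/(2*x) (a(x) = (12 + x)/(x + x) = (12 + x)/((2*x)) = (12 + x)*(1/(2*x)) = (12 + x)/(2*x))
a(W)*(-365 - 12) = ((½)*(12 - 11)/(-11))*(-365 - 12) = ((½)*(-1/11)*1)*(-377) = -1/22*(-377) = 377/22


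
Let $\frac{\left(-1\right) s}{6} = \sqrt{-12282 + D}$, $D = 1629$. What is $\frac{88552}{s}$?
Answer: $\frac{44276 i \sqrt{10653}}{31959} \approx 142.99 i$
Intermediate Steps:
$s = - 6 i \sqrt{10653}$ ($s = - 6 \sqrt{-12282 + 1629} = - 6 \sqrt{-10653} = - 6 i \sqrt{10653} \approx - 619.28 i$)
$\frac{88552}{s} = \frac{88552}{\left(-6\right) i \sqrt{10653}} = 88552 \frac{i \sqrt{10653}}{63918} = \frac{44276 i \sqrt{10653}}{31959}$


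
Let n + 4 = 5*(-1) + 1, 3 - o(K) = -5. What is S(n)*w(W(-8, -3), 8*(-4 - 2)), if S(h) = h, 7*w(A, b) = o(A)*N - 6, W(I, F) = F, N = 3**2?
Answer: -528/7 ≈ -75.429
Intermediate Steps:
N = 9
o(K) = 8 (o(K) = 3 - 1*(-5) = 3 + 5 = 8)
w(A, b) = 66/7 (w(A, b) = (8*9 - 6)/7 = (72 - 6)/7 = (1/7)*66 = 66/7)
n = -8 (n = -4 + (5*(-1) + 1) = -4 + (-5 + 1) = -4 - 4 = -8)
S(n)*w(W(-8, -3), 8*(-4 - 2)) = -8*66/7 = -528/7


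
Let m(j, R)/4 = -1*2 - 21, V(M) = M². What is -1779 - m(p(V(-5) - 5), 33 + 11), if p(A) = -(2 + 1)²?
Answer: -1687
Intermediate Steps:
p(A) = -9 (p(A) = -1*3² = -1*9 = -9)
m(j, R) = -92 (m(j, R) = 4*(-1*2 - 21) = 4*(-2 - 21) = 4*(-23) = -92)
-1779 - m(p(V(-5) - 5), 33 + 11) = -1779 - 1*(-92) = -1779 + 92 = -1687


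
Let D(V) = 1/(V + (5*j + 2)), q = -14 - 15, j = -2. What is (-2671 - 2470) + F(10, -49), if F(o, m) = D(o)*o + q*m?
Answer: -3715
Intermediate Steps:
q = -29
D(V) = 1/(-8 + V) (D(V) = 1/(V + (5*(-2) + 2)) = 1/(V + (-10 + 2)) = 1/(V - 8) = 1/(-8 + V))
F(o, m) = -29*m + o/(-8 + o) (F(o, m) = o/(-8 + o) - 29*m = -29*m + o/(-8 + o))
(-2671 - 2470) + F(10, -49) = (-2671 - 2470) + (10 - 29*(-49)*(-8 + 10))/(-8 + 10) = -5141 + (10 - 29*(-49)*2)/2 = -5141 + (10 + 2842)/2 = -5141 + (½)*2852 = -5141 + 1426 = -3715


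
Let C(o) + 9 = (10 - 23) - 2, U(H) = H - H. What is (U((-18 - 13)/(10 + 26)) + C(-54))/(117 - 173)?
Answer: 3/7 ≈ 0.42857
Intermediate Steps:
U(H) = 0
C(o) = -24 (C(o) = -9 + ((10 - 23) - 2) = -9 + (-13 - 2) = -9 - 15 = -24)
(U((-18 - 13)/(10 + 26)) + C(-54))/(117 - 173) = (0 - 24)/(117 - 173) = -24/(-56) = -24*(-1/56) = 3/7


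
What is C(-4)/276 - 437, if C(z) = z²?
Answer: -30149/69 ≈ -436.94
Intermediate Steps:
C(-4)/276 - 437 = (-4)²/276 - 437 = (1/276)*16 - 437 = 4/69 - 437 = -30149/69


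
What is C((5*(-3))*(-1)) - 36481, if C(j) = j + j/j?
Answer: -36465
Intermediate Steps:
C(j) = 1 + j (C(j) = j + 1 = 1 + j)
C((5*(-3))*(-1)) - 36481 = (1 + (5*(-3))*(-1)) - 36481 = (1 - 15*(-1)) - 36481 = (1 + 15) - 36481 = 16 - 36481 = -36465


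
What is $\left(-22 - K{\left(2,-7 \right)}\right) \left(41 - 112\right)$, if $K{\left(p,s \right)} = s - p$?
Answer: $923$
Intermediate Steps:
$\left(-22 - K{\left(2,-7 \right)}\right) \left(41 - 112\right) = \left(-22 - \left(-7 - 2\right)\right) \left(41 - 112\right) = \left(-22 - \left(-7 - 2\right)\right) \left(-71\right) = \left(-22 - -9\right) \left(-71\right) = \left(-22 + 9\right) \left(-71\right) = \left(-13\right) \left(-71\right) = 923$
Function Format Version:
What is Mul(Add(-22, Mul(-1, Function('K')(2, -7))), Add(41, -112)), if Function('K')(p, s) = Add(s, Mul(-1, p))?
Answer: 923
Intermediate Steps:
Mul(Add(-22, Mul(-1, Function('K')(2, -7))), Add(41, -112)) = Mul(Add(-22, Mul(-1, Add(-7, Mul(-1, 2)))), Add(41, -112)) = Mul(Add(-22, Mul(-1, Add(-7, -2))), -71) = Mul(Add(-22, Mul(-1, -9)), -71) = Mul(Add(-22, 9), -71) = Mul(-13, -71) = 923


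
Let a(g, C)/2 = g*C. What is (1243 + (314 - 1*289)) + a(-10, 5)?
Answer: 1168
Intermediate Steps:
a(g, C) = 2*C*g (a(g, C) = 2*(g*C) = 2*(C*g) = 2*C*g)
(1243 + (314 - 1*289)) + a(-10, 5) = (1243 + (314 - 1*289)) + 2*5*(-10) = (1243 + (314 - 289)) - 100 = (1243 + 25) - 100 = 1268 - 100 = 1168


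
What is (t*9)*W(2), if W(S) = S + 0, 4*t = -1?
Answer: -9/2 ≈ -4.5000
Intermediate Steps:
t = -1/4 (t = (1/4)*(-1) = -1/4 ≈ -0.25000)
W(S) = S
(t*9)*W(2) = -1/4*9*2 = -9/4*2 = -9/2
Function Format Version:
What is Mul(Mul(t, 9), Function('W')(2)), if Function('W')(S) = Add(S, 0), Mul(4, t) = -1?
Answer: Rational(-9, 2) ≈ -4.5000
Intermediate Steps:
t = Rational(-1, 4) (t = Mul(Rational(1, 4), -1) = Rational(-1, 4) ≈ -0.25000)
Function('W')(S) = S
Mul(Mul(t, 9), Function('W')(2)) = Mul(Mul(Rational(-1, 4), 9), 2) = Mul(Rational(-9, 4), 2) = Rational(-9, 2)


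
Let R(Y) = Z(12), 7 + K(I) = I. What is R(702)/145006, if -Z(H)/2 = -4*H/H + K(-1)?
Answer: 12/72503 ≈ 0.00016551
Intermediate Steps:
K(I) = -7 + I
Z(H) = 24 (Z(H) = -2*(-4*H/H + (-7 - 1)) = -2*(-4*1 - 8) = -2*(-4 - 8) = -2*(-12) = 24)
R(Y) = 24
R(702)/145006 = 24/145006 = 24*(1/145006) = 12/72503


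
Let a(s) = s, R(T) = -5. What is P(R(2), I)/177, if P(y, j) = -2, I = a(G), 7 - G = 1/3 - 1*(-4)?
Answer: -2/177 ≈ -0.011299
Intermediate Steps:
G = 8/3 (G = 7 - (1/3 - 1*(-4)) = 7 - (⅓ + 4) = 7 - 1*13/3 = 7 - 13/3 = 8/3 ≈ 2.6667)
I = 8/3 ≈ 2.6667
P(R(2), I)/177 = -2/177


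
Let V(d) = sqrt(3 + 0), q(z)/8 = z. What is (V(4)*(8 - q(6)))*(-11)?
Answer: 440*sqrt(3) ≈ 762.10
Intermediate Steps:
q(z) = 8*z
V(d) = sqrt(3)
(V(4)*(8 - q(6)))*(-11) = (sqrt(3)*(8 - 8*6))*(-11) = (sqrt(3)*(8 - 1*48))*(-11) = (sqrt(3)*(8 - 48))*(-11) = (sqrt(3)*(-40))*(-11) = -40*sqrt(3)*(-11) = 440*sqrt(3)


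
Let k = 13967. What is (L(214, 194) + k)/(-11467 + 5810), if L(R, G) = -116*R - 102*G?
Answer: 30645/5657 ≈ 5.4172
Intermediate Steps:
(L(214, 194) + k)/(-11467 + 5810) = ((-116*214 - 102*194) + 13967)/(-11467 + 5810) = ((-24824 - 19788) + 13967)/(-5657) = (-44612 + 13967)*(-1/5657) = -30645*(-1/5657) = 30645/5657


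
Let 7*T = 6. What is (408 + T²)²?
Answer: 401120784/2401 ≈ 1.6706e+5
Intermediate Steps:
T = 6/7 (T = (⅐)*6 = 6/7 ≈ 0.85714)
(408 + T²)² = (408 + (6/7)²)² = (408 + 36/49)² = (20028/49)² = 401120784/2401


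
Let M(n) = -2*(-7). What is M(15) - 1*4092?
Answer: -4078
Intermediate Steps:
M(n) = 14
M(15) - 1*4092 = 14 - 1*4092 = 14 - 4092 = -4078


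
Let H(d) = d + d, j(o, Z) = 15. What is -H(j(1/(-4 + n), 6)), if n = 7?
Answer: -30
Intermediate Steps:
H(d) = 2*d
-H(j(1/(-4 + n), 6)) = -2*15 = -1*30 = -30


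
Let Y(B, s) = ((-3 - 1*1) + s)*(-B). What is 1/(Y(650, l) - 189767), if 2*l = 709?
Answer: -1/417592 ≈ -2.3947e-6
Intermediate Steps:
l = 709/2 (l = (1/2)*709 = 709/2 ≈ 354.50)
Y(B, s) = -B*(-4 + s) (Y(B, s) = ((-3 - 1) + s)*(-B) = (-4 + s)*(-B) = -B*(-4 + s))
1/(Y(650, l) - 189767) = 1/(650*(4 - 1*709/2) - 189767) = 1/(650*(4 - 709/2) - 189767) = 1/(650*(-701/2) - 189767) = 1/(-227825 - 189767) = 1/(-417592) = -1/417592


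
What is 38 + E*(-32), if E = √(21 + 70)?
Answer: 38 - 32*√91 ≈ -267.26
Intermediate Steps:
E = √91 ≈ 9.5394
38 + E*(-32) = 38 + √91*(-32) = 38 - 32*√91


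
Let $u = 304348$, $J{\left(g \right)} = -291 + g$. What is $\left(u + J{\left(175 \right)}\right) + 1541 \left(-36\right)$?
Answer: $248756$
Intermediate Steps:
$\left(u + J{\left(175 \right)}\right) + 1541 \left(-36\right) = \left(304348 + \left(-291 + 175\right)\right) + 1541 \left(-36\right) = \left(304348 - 116\right) - 55476 = 304232 - 55476 = 248756$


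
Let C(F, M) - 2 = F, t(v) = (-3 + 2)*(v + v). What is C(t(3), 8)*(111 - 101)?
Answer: -40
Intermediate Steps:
t(v) = -2*v
C(F, M) = 2 + F
C(t(3), 8)*(111 - 101) = (2 - 2*3)*(111 - 101) = (2 - 6)*10 = -4*10 = -40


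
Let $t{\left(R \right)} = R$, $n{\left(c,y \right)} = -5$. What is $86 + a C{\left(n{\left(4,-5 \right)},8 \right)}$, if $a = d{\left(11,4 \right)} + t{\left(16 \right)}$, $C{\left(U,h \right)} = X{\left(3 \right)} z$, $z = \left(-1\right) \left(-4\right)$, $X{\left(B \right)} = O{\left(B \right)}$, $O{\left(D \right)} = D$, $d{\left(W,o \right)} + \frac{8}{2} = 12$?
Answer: $374$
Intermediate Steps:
$d{\left(W,o \right)} = 8$ ($d{\left(W,o \right)} = -4 + 12 = 8$)
$X{\left(B \right)} = B$
$z = 4$
$C{\left(U,h \right)} = 12$ ($C{\left(U,h \right)} = 3 \cdot 4 = 12$)
$a = 24$ ($a = 8 + 16 = 24$)
$86 + a C{\left(n{\left(4,-5 \right)},8 \right)} = 86 + 24 \cdot 12 = 86 + 288 = 374$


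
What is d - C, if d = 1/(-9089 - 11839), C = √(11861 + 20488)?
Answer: -1/20928 - √32349 ≈ -179.86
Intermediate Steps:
C = √32349 ≈ 179.86
d = -1/20928 (d = 1/(-20928) = -1/20928 ≈ -4.7783e-5)
d - C = -1/20928 - √32349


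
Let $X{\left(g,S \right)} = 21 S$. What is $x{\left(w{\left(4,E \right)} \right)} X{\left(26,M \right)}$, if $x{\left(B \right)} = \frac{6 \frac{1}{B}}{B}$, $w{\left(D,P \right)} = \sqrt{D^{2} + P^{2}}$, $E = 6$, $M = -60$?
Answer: $- \frac{1890}{13} \approx -145.38$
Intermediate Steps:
$x{\left(B \right)} = \frac{6}{B^{2}}$
$x{\left(w{\left(4,E \right)} \right)} X{\left(26,M \right)} = \frac{6}{4^{2} + 6^{2}} \cdot 21 \left(-60\right) = \frac{6}{16 + 36} \left(-1260\right) = \frac{6}{52} \left(-1260\right) = 6 \cdot \frac{1}{52} \left(-1260\right) = \frac{3}{26} \left(-1260\right) = - \frac{1890}{13}$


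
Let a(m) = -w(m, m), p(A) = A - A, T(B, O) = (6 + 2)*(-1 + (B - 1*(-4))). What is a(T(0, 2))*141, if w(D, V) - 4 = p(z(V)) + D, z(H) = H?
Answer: -3948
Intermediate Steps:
T(B, O) = 24 + 8*B (T(B, O) = 8*(-1 + (B + 4)) = 8*(-1 + (4 + B)) = 8*(3 + B) = 24 + 8*B)
p(A) = 0
w(D, V) = 4 + D (w(D, V) = 4 + (0 + D) = 4 + D)
a(m) = -4 - m (a(m) = -(4 + m) = -4 - m)
a(T(0, 2))*141 = (-4 - (24 + 8*0))*141 = (-4 - (24 + 0))*141 = (-4 - 1*24)*141 = (-4 - 24)*141 = -28*141 = -3948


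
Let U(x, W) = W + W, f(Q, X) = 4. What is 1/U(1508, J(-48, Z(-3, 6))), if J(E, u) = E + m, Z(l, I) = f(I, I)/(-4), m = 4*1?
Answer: -1/88 ≈ -0.011364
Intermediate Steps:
m = 4
Z(l, I) = -1 (Z(l, I) = 4/(-4) = 4*(-¼) = -1)
J(E, u) = 4 + E (J(E, u) = E + 4 = 4 + E)
U(x, W) = 2*W
1/U(1508, J(-48, Z(-3, 6))) = 1/(2*(4 - 48)) = 1/(2*(-44)) = 1/(-88) = -1/88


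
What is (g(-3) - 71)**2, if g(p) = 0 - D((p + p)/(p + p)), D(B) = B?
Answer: 5184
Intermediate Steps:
g(p) = -1 (g(p) = 0 - (p + p)/(p + p) = 0 - 2*p/(2*p) = 0 - 2*p*1/(2*p) = 0 - 1*1 = 0 - 1 = -1)
(g(-3) - 71)**2 = (-1 - 71)**2 = (-72)**2 = 5184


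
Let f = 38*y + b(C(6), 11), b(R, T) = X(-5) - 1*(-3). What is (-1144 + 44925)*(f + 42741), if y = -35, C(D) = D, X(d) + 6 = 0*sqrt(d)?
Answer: 1812883648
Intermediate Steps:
X(d) = -6 (X(d) = -6 + 0*sqrt(d) = -6 + 0 = -6)
b(R, T) = -3 (b(R, T) = -6 - 1*(-3) = -6 + 3 = -3)
f = -1333 (f = 38*(-35) - 3 = -1330 - 3 = -1333)
(-1144 + 44925)*(f + 42741) = (-1144 + 44925)*(-1333 + 42741) = 43781*41408 = 1812883648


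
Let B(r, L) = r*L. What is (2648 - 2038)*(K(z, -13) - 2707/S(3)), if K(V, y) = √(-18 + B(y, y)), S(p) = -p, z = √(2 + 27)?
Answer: 1651270/3 + 610*√151 ≈ 5.5792e+5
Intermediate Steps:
B(r, L) = L*r
z = √29 ≈ 5.3852
K(V, y) = √(-18 + y²) (K(V, y) = √(-18 + y*y) = √(-18 + y²))
(2648 - 2038)*(K(z, -13) - 2707/S(3)) = (2648 - 2038)*(√(-18 + (-13)²) - 2707/((-1*3))) = 610*(√(-18 + 169) - 2707/(-3)) = 610*(√151 - 2707*(-⅓)) = 610*(√151 + 2707/3) = 610*(2707/3 + √151) = 1651270/3 + 610*√151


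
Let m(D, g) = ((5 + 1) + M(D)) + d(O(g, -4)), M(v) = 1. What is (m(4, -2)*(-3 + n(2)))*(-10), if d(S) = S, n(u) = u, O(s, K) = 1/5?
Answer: 72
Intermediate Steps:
O(s, K) = ⅕
m(D, g) = 36/5 (m(D, g) = ((5 + 1) + 1) + ⅕ = (6 + 1) + ⅕ = 7 + ⅕ = 36/5)
(m(4, -2)*(-3 + n(2)))*(-10) = (36*(-3 + 2)/5)*(-10) = ((36/5)*(-1))*(-10) = -36/5*(-10) = 72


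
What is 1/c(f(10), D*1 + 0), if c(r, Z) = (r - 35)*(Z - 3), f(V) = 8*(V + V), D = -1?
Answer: -1/500 ≈ -0.0020000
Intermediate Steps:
f(V) = 16*V (f(V) = 8*(2*V) = 16*V)
c(r, Z) = (-35 + r)*(-3 + Z)
1/c(f(10), D*1 + 0) = 1/(105 - 35*(-1*1 + 0) - 48*10 + (-1*1 + 0)*(16*10)) = 1/(105 - 35*(-1 + 0) - 3*160 + (-1 + 0)*160) = 1/(105 - 35*(-1) - 480 - 1*160) = 1/(105 + 35 - 480 - 160) = 1/(-500) = -1/500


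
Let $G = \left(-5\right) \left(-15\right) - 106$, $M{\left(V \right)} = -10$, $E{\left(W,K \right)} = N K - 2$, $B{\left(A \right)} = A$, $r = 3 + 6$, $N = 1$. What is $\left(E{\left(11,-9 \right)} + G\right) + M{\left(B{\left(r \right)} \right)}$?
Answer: $-52$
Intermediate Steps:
$r = 9$
$E{\left(W,K \right)} = -2 + K$ ($E{\left(W,K \right)} = 1 K - 2 = K - 2 = -2 + K$)
$G = -31$ ($G = 75 - 106 = -31$)
$\left(E{\left(11,-9 \right)} + G\right) + M{\left(B{\left(r \right)} \right)} = \left(\left(-2 - 9\right) - 31\right) - 10 = \left(-11 - 31\right) - 10 = -42 - 10 = -52$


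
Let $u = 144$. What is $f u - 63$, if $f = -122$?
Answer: $-17631$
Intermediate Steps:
$f u - 63 = \left(-122\right) 144 - 63 = -17568 - 63 = -17631$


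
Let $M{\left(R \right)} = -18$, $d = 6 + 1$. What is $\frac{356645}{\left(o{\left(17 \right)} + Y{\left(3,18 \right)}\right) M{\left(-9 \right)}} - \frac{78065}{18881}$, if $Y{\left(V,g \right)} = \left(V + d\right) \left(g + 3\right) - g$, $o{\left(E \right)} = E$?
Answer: $- \frac{7027494775}{71030322} \approx -98.937$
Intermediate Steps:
$d = 7$
$Y{\left(V,g \right)} = - g + \left(3 + g\right) \left(7 + V\right)$ ($Y{\left(V,g \right)} = \left(V + 7\right) \left(g + 3\right) - g = \left(7 + V\right) \left(3 + g\right) - g = \left(3 + g\right) \left(7 + V\right) - g = - g + \left(3 + g\right) \left(7 + V\right)$)
$\frac{356645}{\left(o{\left(17 \right)} + Y{\left(3,18 \right)}\right) M{\left(-9 \right)}} - \frac{78065}{18881} = \frac{356645}{\left(17 + \left(21 + 3 \cdot 3 + 6 \cdot 18 + 3 \cdot 18\right)\right) \left(-18\right)} - \frac{78065}{18881} = \frac{356645}{\left(17 + \left(21 + 9 + 108 + 54\right)\right) \left(-18\right)} - \frac{78065}{18881} = \frac{356645}{\left(17 + 192\right) \left(-18\right)} - \frac{78065}{18881} = \frac{356645}{209 \left(-18\right)} - \frac{78065}{18881} = \frac{356645}{-3762} - \frac{78065}{18881} = 356645 \left(- \frac{1}{3762}\right) - \frac{78065}{18881} = - \frac{356645}{3762} - \frac{78065}{18881} = - \frac{7027494775}{71030322}$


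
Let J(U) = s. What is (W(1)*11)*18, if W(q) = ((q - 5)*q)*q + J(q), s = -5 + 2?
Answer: -1386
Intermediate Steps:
s = -3
J(U) = -3
W(q) = -3 + q²*(-5 + q) (W(q) = ((q - 5)*q)*q - 3 = ((-5 + q)*q)*q - 3 = (q*(-5 + q))*q - 3 = q²*(-5 + q) - 3 = -3 + q²*(-5 + q))
(W(1)*11)*18 = ((-3 + 1³ - 5*1²)*11)*18 = ((-3 + 1 - 5*1)*11)*18 = ((-3 + 1 - 5)*11)*18 = -7*11*18 = -77*18 = -1386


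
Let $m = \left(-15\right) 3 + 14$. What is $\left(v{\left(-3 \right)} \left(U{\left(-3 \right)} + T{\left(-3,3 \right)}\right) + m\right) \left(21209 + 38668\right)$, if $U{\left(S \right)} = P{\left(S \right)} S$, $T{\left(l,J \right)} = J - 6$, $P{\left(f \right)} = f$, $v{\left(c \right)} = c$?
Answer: $-2933973$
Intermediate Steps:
$T{\left(l,J \right)} = -6 + J$
$U{\left(S \right)} = S^{2}$ ($U{\left(S \right)} = S S = S^{2}$)
$m = -31$ ($m = -45 + 14 = -31$)
$\left(v{\left(-3 \right)} \left(U{\left(-3 \right)} + T{\left(-3,3 \right)}\right) + m\right) \left(21209 + 38668\right) = \left(- 3 \left(\left(-3\right)^{2} + \left(-6 + 3\right)\right) - 31\right) \left(21209 + 38668\right) = \left(- 3 \left(9 - 3\right) - 31\right) 59877 = \left(\left(-3\right) 6 - 31\right) 59877 = \left(-18 - 31\right) 59877 = \left(-49\right) 59877 = -2933973$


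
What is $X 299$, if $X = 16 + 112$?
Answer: $38272$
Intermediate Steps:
$X = 128$
$X 299 = 128 \cdot 299 = 38272$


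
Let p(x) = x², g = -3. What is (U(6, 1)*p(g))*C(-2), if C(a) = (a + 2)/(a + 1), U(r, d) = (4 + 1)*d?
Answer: 0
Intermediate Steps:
U(r, d) = 5*d
C(a) = (2 + a)/(1 + a)
(U(6, 1)*p(g))*C(-2) = ((5*1)*(-3)²)*((2 - 2)/(1 - 2)) = (5*9)*(0/(-1)) = 45*(-1*0) = 45*0 = 0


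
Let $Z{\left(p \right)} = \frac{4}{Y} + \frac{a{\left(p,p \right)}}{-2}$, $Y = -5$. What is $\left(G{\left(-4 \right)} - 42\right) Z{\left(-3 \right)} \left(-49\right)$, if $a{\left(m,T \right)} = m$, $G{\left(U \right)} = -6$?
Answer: $\frac{8232}{5} \approx 1646.4$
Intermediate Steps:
$Z{\left(p \right)} = - \frac{4}{5} - \frac{p}{2}$ ($Z{\left(p \right)} = \frac{4}{-5} + \frac{p}{-2} = 4 \left(- \frac{1}{5}\right) + p \left(- \frac{1}{2}\right) = - \frac{4}{5} - \frac{p}{2}$)
$\left(G{\left(-4 \right)} - 42\right) Z{\left(-3 \right)} \left(-49\right) = \left(-6 - 42\right) \left(- \frac{4}{5} - - \frac{3}{2}\right) \left(-49\right) = - 48 \left(- \frac{4}{5} + \frac{3}{2}\right) \left(-49\right) = \left(-48\right) \frac{7}{10} \left(-49\right) = \left(- \frac{168}{5}\right) \left(-49\right) = \frac{8232}{5}$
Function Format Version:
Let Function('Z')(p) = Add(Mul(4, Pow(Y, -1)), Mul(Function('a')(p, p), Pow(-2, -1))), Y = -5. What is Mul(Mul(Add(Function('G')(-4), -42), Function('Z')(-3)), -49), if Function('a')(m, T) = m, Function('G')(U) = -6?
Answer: Rational(8232, 5) ≈ 1646.4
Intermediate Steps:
Function('Z')(p) = Add(Rational(-4, 5), Mul(Rational(-1, 2), p)) (Function('Z')(p) = Add(Mul(4, Pow(-5, -1)), Mul(p, Pow(-2, -1))) = Add(Mul(4, Rational(-1, 5)), Mul(p, Rational(-1, 2))) = Add(Rational(-4, 5), Mul(Rational(-1, 2), p)))
Mul(Mul(Add(Function('G')(-4), -42), Function('Z')(-3)), -49) = Mul(Mul(Add(-6, -42), Add(Rational(-4, 5), Mul(Rational(-1, 2), -3))), -49) = Mul(Mul(-48, Add(Rational(-4, 5), Rational(3, 2))), -49) = Mul(Mul(-48, Rational(7, 10)), -49) = Mul(Rational(-168, 5), -49) = Rational(8232, 5)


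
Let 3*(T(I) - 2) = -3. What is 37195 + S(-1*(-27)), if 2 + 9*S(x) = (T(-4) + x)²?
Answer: 335537/9 ≈ 37282.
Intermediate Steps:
T(I) = 1 (T(I) = 2 + (⅓)*(-3) = 2 - 1 = 1)
S(x) = -2/9 + (1 + x)²/9
37195 + S(-1*(-27)) = 37195 + (-2/9 + (1 - 1*(-27))²/9) = 37195 + (-2/9 + (1 + 27)²/9) = 37195 + (-2/9 + (⅑)*28²) = 37195 + (-2/9 + (⅑)*784) = 37195 + (-2/9 + 784/9) = 37195 + 782/9 = 335537/9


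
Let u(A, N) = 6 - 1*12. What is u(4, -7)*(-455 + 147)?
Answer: 1848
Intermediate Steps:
u(A, N) = -6 (u(A, N) = 6 - 12 = -6)
u(4, -7)*(-455 + 147) = -6*(-455 + 147) = -6*(-308) = 1848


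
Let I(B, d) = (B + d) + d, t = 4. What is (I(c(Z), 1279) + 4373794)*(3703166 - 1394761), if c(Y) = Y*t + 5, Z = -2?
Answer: 10102385913345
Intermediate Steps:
c(Y) = 5 + 4*Y (c(Y) = Y*4 + 5 = 4*Y + 5 = 5 + 4*Y)
I(B, d) = B + 2*d
(I(c(Z), 1279) + 4373794)*(3703166 - 1394761) = (((5 + 4*(-2)) + 2*1279) + 4373794)*(3703166 - 1394761) = (((5 - 8) + 2558) + 4373794)*2308405 = ((-3 + 2558) + 4373794)*2308405 = (2555 + 4373794)*2308405 = 4376349*2308405 = 10102385913345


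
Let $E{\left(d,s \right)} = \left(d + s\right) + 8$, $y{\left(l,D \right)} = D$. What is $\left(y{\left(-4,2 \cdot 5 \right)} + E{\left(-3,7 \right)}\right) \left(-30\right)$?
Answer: $-660$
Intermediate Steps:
$E{\left(d,s \right)} = 8 + d + s$
$\left(y{\left(-4,2 \cdot 5 \right)} + E{\left(-3,7 \right)}\right) \left(-30\right) = \left(2 \cdot 5 + \left(8 - 3 + 7\right)\right) \left(-30\right) = \left(10 + 12\right) \left(-30\right) = 22 \left(-30\right) = -660$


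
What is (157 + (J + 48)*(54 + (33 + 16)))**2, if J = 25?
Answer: 58920976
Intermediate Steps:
(157 + (J + 48)*(54 + (33 + 16)))**2 = (157 + (25 + 48)*(54 + (33 + 16)))**2 = (157 + 73*(54 + 49))**2 = (157 + 73*103)**2 = (157 + 7519)**2 = 7676**2 = 58920976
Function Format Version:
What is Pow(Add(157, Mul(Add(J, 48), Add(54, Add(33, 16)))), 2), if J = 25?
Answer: 58920976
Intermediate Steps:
Pow(Add(157, Mul(Add(J, 48), Add(54, Add(33, 16)))), 2) = Pow(Add(157, Mul(Add(25, 48), Add(54, Add(33, 16)))), 2) = Pow(Add(157, Mul(73, Add(54, 49))), 2) = Pow(Add(157, Mul(73, 103)), 2) = Pow(Add(157, 7519), 2) = Pow(7676, 2) = 58920976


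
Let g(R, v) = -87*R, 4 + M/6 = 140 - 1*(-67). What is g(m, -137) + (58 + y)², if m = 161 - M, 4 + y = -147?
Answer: 100608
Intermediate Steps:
M = 1218 (M = -24 + 6*(140 - 1*(-67)) = -24 + 6*(140 + 67) = -24 + 6*207 = -24 + 1242 = 1218)
y = -151 (y = -4 - 147 = -151)
m = -1057 (m = 161 - 1*1218 = 161 - 1218 = -1057)
g(m, -137) + (58 + y)² = -87*(-1057) + (58 - 151)² = 91959 + (-93)² = 91959 + 8649 = 100608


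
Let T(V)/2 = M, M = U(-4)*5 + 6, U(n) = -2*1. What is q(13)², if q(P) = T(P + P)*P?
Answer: 10816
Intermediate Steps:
U(n) = -2
M = -4 (M = -2*5 + 6 = -10 + 6 = -4)
T(V) = -8 (T(V) = 2*(-4) = -8)
q(P) = -8*P
q(13)² = (-8*13)² = (-104)² = 10816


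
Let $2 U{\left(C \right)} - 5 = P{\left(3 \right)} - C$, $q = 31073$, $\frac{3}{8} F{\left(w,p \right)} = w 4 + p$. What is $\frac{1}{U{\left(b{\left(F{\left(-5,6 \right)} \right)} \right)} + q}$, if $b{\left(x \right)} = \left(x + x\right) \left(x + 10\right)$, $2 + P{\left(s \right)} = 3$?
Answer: $\frac{9}{270500} \approx 3.3272 \cdot 10^{-5}$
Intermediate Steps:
$P{\left(s \right)} = 1$ ($P{\left(s \right)} = -2 + 3 = 1$)
$F{\left(w,p \right)} = \frac{8 p}{3} + \frac{32 w}{3}$ ($F{\left(w,p \right)} = \frac{8 \left(w 4 + p\right)}{3} = \frac{8 \left(4 w + p\right)}{3} = \frac{8 \left(p + 4 w\right)}{3} = \frac{8 p}{3} + \frac{32 w}{3}$)
$b{\left(x \right)} = 2 x \left(10 + x\right)$
$U{\left(C \right)} = 3 - \frac{C}{2}$ ($U{\left(C \right)} = \frac{5}{2} + \frac{1 - C}{2} = \frac{5}{2} - \left(- \frac{1}{2} + \frac{C}{2}\right) = 3 - \frac{C}{2}$)
$\frac{1}{U{\left(b{\left(F{\left(-5,6 \right)} \right)} \right)} + q} = \frac{1}{\left(3 - \frac{2 \left(\frac{8}{3} \cdot 6 + \frac{32}{3} \left(-5\right)\right) \left(10 + \left(\frac{8}{3} \cdot 6 + \frac{32}{3} \left(-5\right)\right)\right)}{2}\right) + 31073} = \frac{1}{\left(3 - \frac{2 \left(16 - \frac{160}{3}\right) \left(10 + \left(16 - \frac{160}{3}\right)\right)}{2}\right) + 31073} = \frac{1}{\left(3 - \frac{2 \left(- \frac{112}{3}\right) \left(10 - \frac{112}{3}\right)}{2}\right) + 31073} = \frac{1}{\left(3 - \frac{2 \left(- \frac{112}{3}\right) \left(- \frac{82}{3}\right)}{2}\right) + 31073} = \frac{1}{\left(3 - \frac{9184}{9}\right) + 31073} = \frac{1}{- \frac{9157}{9} + 31073} = \frac{1}{\frac{270500}{9}} = \frac{9}{270500}$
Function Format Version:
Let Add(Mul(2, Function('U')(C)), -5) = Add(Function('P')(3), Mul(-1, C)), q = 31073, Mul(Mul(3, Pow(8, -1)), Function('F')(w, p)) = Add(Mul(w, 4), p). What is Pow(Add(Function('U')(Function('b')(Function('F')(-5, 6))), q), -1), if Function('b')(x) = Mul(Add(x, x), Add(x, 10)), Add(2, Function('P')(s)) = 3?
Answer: Rational(9, 270500) ≈ 3.3272e-5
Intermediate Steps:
Function('P')(s) = 1 (Function('P')(s) = Add(-2, 3) = 1)
Function('F')(w, p) = Add(Mul(Rational(8, 3), p), Mul(Rational(32, 3), w)) (Function('F')(w, p) = Mul(Rational(8, 3), Add(Mul(w, 4), p)) = Mul(Rational(8, 3), Add(Mul(4, w), p)) = Mul(Rational(8, 3), Add(p, Mul(4, w))) = Add(Mul(Rational(8, 3), p), Mul(Rational(32, 3), w)))
Function('b')(x) = Mul(2, x, Add(10, x)) (Function('b')(x) = Mul(Mul(2, x), Add(10, x)) = Mul(2, x, Add(10, x)))
Function('U')(C) = Add(3, Mul(Rational(-1, 2), C)) (Function('U')(C) = Add(Rational(5, 2), Mul(Rational(1, 2), Add(1, Mul(-1, C)))) = Add(Rational(5, 2), Add(Rational(1, 2), Mul(Rational(-1, 2), C))) = Add(3, Mul(Rational(-1, 2), C)))
Pow(Add(Function('U')(Function('b')(Function('F')(-5, 6))), q), -1) = Pow(Add(Add(3, Mul(Rational(-1, 2), Mul(2, Add(Mul(Rational(8, 3), 6), Mul(Rational(32, 3), -5)), Add(10, Add(Mul(Rational(8, 3), 6), Mul(Rational(32, 3), -5)))))), 31073), -1) = Pow(Add(Add(3, Mul(Rational(-1, 2), Mul(2, Add(16, Rational(-160, 3)), Add(10, Add(16, Rational(-160, 3)))))), 31073), -1) = Pow(Add(Add(3, Mul(Rational(-1, 2), Mul(2, Rational(-112, 3), Add(10, Rational(-112, 3))))), 31073), -1) = Pow(Add(Add(3, Mul(Rational(-1, 2), Mul(2, Rational(-112, 3), Rational(-82, 3)))), 31073), -1) = Pow(Add(Add(3, Mul(Rational(-1, 2), Rational(18368, 9))), 31073), -1) = Pow(Add(Add(3, Rational(-9184, 9)), 31073), -1) = Pow(Add(Rational(-9157, 9), 31073), -1) = Pow(Rational(270500, 9), -1) = Rational(9, 270500)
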